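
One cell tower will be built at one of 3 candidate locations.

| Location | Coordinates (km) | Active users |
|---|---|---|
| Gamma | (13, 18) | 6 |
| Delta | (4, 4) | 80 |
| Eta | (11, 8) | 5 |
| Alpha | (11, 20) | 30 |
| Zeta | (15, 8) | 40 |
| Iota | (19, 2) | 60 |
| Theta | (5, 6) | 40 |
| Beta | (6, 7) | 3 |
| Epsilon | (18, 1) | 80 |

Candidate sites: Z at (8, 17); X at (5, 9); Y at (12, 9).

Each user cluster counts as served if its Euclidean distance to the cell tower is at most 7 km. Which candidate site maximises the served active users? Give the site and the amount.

Coverage radius r = 7 km; a point is covered iff (Δx)²+(Δy)² ≤ 7² = 49.
  Z (8, 17): covers {Gamma, Alpha} → 36
  X (5, 9): covers {Delta, Eta, Theta, Beta} → 128
  Y (12, 9): covers {Eta, Zeta, Beta} → 48
Maximum coverage at X: 128 active users.

X, covering 128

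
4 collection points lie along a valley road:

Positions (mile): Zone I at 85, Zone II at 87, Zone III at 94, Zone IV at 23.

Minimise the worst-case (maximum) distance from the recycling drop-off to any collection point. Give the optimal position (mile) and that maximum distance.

The 1-center on a line is the midpoint of the two extreme points: leftmost at 23, rightmost at 94.
Optimal location = (23 + 94)/2 = 58.5; maximum distance = (94 − 23)/2 = 35.5.

location 58.5, max distance 35.5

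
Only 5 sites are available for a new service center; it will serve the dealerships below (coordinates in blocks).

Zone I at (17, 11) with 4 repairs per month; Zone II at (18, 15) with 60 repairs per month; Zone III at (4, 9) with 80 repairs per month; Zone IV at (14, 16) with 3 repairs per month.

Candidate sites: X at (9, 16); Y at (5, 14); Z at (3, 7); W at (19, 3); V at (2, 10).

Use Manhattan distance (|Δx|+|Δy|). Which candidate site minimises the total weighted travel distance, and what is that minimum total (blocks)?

Y, total 1413 blocks

Total weighted distance at each candidate:
  X (9, 16): total = 1627
  Y (5, 14): total = 1413
  Z (3, 7): total = 1752
  W (19, 3): total = 2554
  V (2, 10): total = 1618
Minimum is at Y with total 1413 blocks.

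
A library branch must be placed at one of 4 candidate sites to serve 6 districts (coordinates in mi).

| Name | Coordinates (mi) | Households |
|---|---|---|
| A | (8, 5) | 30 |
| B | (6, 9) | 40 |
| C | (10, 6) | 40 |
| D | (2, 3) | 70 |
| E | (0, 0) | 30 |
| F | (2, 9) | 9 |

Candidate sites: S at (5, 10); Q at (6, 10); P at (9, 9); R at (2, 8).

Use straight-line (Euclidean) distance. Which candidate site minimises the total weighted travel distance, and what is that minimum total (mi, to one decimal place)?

Total weighted distance at each candidate:
  S (5, 10): total = 1384.6
  Q (6, 10): total = 1379.2
  P (9, 9): total = 1460.4
  R (2, 8): total = 1302.4
Minimum is at R with total 1302.4 mi.

R, total 1302.4 mi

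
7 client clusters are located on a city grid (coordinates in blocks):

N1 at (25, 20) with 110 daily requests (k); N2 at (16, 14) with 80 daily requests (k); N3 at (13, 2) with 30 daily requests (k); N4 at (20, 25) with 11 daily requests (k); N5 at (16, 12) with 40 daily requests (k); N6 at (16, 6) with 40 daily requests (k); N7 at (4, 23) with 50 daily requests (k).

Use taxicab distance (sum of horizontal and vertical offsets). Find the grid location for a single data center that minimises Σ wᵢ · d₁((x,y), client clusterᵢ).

(16, 14)

Manhattan distance separates: Σwᵢ(|x−xᵢ|+|y−yᵢ|) = Σwᵢ|x−xᵢ| + Σwᵢ|y−yᵢ|, so x and y are optimised independently as 1-D weighted medians.
Total weight W = 361; half = 180.5.
x-coordinate, sorted with cumulative weight:
  x=4 (N7, w=50) cum 50
  x=13 (N3, w=30) cum 80
  x=16 (N2, w=80) cum 160
  x=16 (N5, w=40) cum 200  ← median
  x=16 (N6, w=40) cum 240
  x=20 (N4, w=11) cum 251
  x=25 (N1, w=110) cum 361
⇒ x* = 16
y-coordinate, sorted with cumulative weight:
  y=2 (N3, w=30) cum 30
  y=6 (N6, w=40) cum 70
  y=12 (N5, w=40) cum 110
  y=14 (N2, w=80) cum 190  ← median
  y=20 (N1, w=110) cum 300
  y=23 (N7, w=50) cum 350
  y=25 (N4, w=11) cum 361
⇒ y* = 14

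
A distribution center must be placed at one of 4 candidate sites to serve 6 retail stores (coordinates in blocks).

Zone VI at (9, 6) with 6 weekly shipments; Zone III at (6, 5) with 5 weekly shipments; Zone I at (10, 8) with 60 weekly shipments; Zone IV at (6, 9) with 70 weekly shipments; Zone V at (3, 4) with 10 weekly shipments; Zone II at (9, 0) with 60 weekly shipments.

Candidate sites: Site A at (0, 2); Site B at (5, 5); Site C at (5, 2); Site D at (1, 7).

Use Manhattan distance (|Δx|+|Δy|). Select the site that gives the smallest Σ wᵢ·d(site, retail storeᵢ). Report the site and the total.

Site B, total 1435 blocks

Total weighted distance at each candidate:
  Site A (0, 2): total = 2703
  Site B (5, 5): total = 1435
  Site C (5, 2): total = 1688
  Site D (1, 7): total = 2129
Minimum is at Site B with total 1435 blocks.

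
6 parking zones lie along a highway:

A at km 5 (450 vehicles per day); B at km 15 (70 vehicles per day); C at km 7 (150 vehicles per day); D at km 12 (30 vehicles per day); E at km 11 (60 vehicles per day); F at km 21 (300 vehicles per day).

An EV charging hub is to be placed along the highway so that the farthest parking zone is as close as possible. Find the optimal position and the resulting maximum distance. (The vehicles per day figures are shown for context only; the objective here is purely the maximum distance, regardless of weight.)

location 13, max distance 8

The 1-center on a line is the midpoint of the two extreme points: leftmost at 5, rightmost at 21.
Optimal location = (5 + 21)/2 = 13; maximum distance = (21 − 5)/2 = 8.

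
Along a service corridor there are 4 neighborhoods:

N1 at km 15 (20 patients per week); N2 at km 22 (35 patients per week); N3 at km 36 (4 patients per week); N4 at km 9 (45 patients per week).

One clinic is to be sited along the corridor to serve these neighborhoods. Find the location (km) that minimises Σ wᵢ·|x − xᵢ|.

x = 15

For a sum of weighted absolute distances on a line, the optimum is the weighted median (not the mean). Total weight W = 104; half-weight = 52.
Sort by position and accumulate weight:
  km 9 (N4, w=45) → cum 45
  km 15 (N1, w=20) → cum 65  ≥ 52 → median here
  km 22 (N2, w=35) → cum 100
  km 36 (N3, w=4) → cum 104
Optimal location: km 15.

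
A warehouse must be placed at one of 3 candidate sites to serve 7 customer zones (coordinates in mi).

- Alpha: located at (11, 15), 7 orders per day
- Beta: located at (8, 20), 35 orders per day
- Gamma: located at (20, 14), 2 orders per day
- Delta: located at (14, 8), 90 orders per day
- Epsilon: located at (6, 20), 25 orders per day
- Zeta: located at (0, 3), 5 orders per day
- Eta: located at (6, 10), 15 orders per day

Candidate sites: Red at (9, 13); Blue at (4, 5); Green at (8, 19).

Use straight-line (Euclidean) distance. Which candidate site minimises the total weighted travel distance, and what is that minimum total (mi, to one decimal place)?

Red, total 1247.1 mi

Total weighted distance at each candidate:
  Red (9, 13): total = 1247.1
  Blue (4, 5): total = 2086.6
  Green (8, 19): total = 1507.3
Minimum is at Red with total 1247.1 mi.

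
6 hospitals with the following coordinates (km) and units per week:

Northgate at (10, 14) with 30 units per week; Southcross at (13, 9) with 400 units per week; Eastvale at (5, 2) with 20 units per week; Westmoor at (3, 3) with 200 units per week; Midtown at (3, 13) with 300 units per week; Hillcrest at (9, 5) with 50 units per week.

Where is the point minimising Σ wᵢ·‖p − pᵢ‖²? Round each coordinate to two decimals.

(7.55, 8.81)

The minimiser of Σwᵢ‖p−pᵢ‖² is the weighted centroid p* = (Σwᵢpᵢ)/(Σwᵢ).
Σwᵢ = 1000.
Σwᵢxᵢ = 30·10 + 400·13 + 20·5 + 200·3 + 300·3 + 50·9 = 7550.
Σwᵢyᵢ = 30·14 + 400·9 + 20·2 + 200·3 + 300·13 + 50·5 = 8810.
x* = 7550/1000 = 7.55, y* = 8810/1000 = 8.81.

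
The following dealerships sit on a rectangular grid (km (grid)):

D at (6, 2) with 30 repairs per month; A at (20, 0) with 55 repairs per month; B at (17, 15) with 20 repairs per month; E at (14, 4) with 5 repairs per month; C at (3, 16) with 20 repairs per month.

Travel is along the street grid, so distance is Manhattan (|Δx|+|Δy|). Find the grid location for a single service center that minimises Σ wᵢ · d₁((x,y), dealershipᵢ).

Manhattan distance separates: Σwᵢ(|x−xᵢ|+|y−yᵢ|) = Σwᵢ|x−xᵢ| + Σwᵢ|y−yᵢ|, so x and y are optimised independently as 1-D weighted medians.
Total weight W = 130; half = 65.
x-coordinate, sorted with cumulative weight:
  x=3 (C, w=20) cum 20
  x=6 (D, w=30) cum 50
  x=14 (E, w=5) cum 55
  x=17 (B, w=20) cum 75  ← median
  x=20 (A, w=55) cum 130
⇒ x* = 17
y-coordinate, sorted with cumulative weight:
  y=0 (A, w=55) cum 55
  y=2 (D, w=30) cum 85  ← median
  y=4 (E, w=5) cum 90
  y=15 (B, w=20) cum 110
  y=16 (C, w=20) cum 130
⇒ y* = 2

(17, 2)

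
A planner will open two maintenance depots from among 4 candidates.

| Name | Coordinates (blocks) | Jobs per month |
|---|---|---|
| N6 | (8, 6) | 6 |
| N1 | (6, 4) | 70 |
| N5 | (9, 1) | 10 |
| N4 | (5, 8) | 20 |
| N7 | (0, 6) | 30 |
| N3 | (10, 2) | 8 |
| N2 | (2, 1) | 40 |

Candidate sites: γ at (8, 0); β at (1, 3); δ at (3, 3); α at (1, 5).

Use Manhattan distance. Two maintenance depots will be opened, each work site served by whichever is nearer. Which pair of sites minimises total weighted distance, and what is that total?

Evaluate every pair (each demand assigned to the nearer of the two):
  {δ, α}: total = 792
  {γ, δ}: total = 808
  {β, δ}: total = 852
  {γ, α}: total = 908
  {γ, β}: total = 928
  {β, α}: total = 968
Best pair: {δ, α} with total 792.

{δ, α}, total 792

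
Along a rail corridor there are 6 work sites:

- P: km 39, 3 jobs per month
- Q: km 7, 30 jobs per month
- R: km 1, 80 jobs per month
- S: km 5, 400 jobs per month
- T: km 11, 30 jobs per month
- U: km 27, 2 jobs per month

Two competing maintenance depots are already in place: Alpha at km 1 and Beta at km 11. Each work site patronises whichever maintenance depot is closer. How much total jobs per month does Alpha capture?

480

The indifferent point is the midpoint (1+11)/2 = 6; work sites left of it (closer to Alpha at 1) go to Alpha, those right go to Beta.
  R at 1 (w=80) → Alpha
  S at 5 (w=400) → Alpha
  Q at 7 (w=30) → Beta
  T at 11 (w=30) → Beta
  U at 27 (w=2) → Beta
  P at 39 (w=3) → Beta
Alpha captures 480; Beta captures 65.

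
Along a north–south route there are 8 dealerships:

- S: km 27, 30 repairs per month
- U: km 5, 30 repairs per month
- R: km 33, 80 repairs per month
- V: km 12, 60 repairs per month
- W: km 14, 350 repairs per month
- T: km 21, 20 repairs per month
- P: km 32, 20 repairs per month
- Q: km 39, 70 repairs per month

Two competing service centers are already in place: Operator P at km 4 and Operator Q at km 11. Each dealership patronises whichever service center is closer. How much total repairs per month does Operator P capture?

30

The indifferent point is the midpoint (4+11)/2 = 7.5; dealerships left of it (closer to Operator P at 4) go to Operator P, those right go to Operator Q.
  U at 5 (w=30) → Operator P
  V at 12 (w=60) → Operator Q
  W at 14 (w=350) → Operator Q
  T at 21 (w=20) → Operator Q
  S at 27 (w=30) → Operator Q
  P at 32 (w=20) → Operator Q
  R at 33 (w=80) → Operator Q
  Q at 39 (w=70) → Operator Q
Operator P captures 30; Operator Q captures 630.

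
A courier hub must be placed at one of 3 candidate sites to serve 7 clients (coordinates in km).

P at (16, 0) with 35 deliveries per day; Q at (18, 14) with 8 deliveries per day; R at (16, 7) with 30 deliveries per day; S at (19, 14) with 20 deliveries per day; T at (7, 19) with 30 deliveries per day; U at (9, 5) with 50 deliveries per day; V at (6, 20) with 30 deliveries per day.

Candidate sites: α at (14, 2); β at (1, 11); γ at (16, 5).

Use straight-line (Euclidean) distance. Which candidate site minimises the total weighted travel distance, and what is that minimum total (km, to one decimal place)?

Total weighted distance at each candidate:
  α (14, 2): total = 2055.8
  β (1, 11): total = 2728.7
  γ (16, 5): total = 1888.6
Minimum is at γ with total 1888.6 km.

γ, total 1888.6 km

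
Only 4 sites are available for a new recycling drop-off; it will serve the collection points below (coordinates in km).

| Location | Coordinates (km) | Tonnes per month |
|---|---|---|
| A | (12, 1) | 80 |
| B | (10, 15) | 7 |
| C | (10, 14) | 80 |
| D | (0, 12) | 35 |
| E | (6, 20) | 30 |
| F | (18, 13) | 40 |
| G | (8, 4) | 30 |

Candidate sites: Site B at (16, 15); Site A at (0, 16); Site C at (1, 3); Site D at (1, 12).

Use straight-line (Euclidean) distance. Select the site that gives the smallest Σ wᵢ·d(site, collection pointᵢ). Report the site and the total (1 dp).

Site B, total 3119.8 km

Total weighted distance at each candidate:
  Site B (16, 15): total = 3119.8
  Site A (0, 16): total = 3941.9
  Site C (1, 3): total = 3986.0
  Site D (1, 12): total = 3366.6
Minimum is at Site B with total 3119.8 km.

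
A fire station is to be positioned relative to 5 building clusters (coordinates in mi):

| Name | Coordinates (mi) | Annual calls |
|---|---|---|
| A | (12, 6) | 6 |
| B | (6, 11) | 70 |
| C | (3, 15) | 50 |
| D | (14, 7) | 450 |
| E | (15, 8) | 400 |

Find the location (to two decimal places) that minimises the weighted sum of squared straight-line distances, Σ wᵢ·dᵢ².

(13.26, 8.10)

The minimiser of Σwᵢ‖p−pᵢ‖² is the weighted centroid p* = (Σwᵢpᵢ)/(Σwᵢ).
Σwᵢ = 976.
Σwᵢxᵢ = 6·12 + 70·6 + 50·3 + 450·14 + 400·15 = 12942.
Σwᵢyᵢ = 6·6 + 70·11 + 50·15 + 450·7 + 400·8 = 7906.
x* = 12942/976 = 13.26, y* = 7906/976 = 8.10.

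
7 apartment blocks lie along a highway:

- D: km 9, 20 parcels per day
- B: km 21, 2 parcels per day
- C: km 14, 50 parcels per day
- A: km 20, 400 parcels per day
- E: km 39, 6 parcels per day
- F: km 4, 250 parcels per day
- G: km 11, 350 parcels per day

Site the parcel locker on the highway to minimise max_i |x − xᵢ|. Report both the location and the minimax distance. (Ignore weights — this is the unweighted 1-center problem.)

The 1-center on a line is the midpoint of the two extreme points: leftmost at 4, rightmost at 39.
Optimal location = (4 + 39)/2 = 21.5; maximum distance = (39 − 4)/2 = 17.5.

location 21.5, max distance 17.5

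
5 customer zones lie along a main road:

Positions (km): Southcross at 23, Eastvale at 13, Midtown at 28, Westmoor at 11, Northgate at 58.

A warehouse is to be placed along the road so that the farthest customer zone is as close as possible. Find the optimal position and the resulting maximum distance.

location 34.5, max distance 23.5

The 1-center on a line is the midpoint of the two extreme points: leftmost at 11, rightmost at 58.
Optimal location = (11 + 58)/2 = 34.5; maximum distance = (58 − 11)/2 = 23.5.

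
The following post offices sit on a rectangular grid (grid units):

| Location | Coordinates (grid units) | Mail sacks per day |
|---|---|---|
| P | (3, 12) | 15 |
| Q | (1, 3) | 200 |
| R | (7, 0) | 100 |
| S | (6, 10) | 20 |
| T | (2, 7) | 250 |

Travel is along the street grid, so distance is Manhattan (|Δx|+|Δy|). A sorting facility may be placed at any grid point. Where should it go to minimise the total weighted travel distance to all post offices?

Manhattan distance separates: Σwᵢ(|x−xᵢ|+|y−yᵢ|) = Σwᵢ|x−xᵢ| + Σwᵢ|y−yᵢ|, so x and y are optimised independently as 1-D weighted medians.
Total weight W = 585; half = 292.5.
x-coordinate, sorted with cumulative weight:
  x=1 (Q, w=200) cum 200
  x=2 (T, w=250) cum 450  ← median
  x=3 (P, w=15) cum 465
  x=6 (S, w=20) cum 485
  x=7 (R, w=100) cum 585
⇒ x* = 2
y-coordinate, sorted with cumulative weight:
  y=0 (R, w=100) cum 100
  y=3 (Q, w=200) cum 300  ← median
  y=7 (T, w=250) cum 550
  y=10 (S, w=20) cum 570
  y=12 (P, w=15) cum 585
⇒ y* = 3

(2, 3)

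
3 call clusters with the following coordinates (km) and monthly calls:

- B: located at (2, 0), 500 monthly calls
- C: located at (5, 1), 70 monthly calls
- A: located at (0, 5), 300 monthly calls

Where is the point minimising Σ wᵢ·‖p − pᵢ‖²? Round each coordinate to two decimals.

The minimiser of Σwᵢ‖p−pᵢ‖² is the weighted centroid p* = (Σwᵢpᵢ)/(Σwᵢ).
Σwᵢ = 870.
Σwᵢxᵢ = 500·2 + 70·5 + 300·0 = 1350.
Σwᵢyᵢ = 500·0 + 70·1 + 300·5 = 1570.
x* = 1350/870 = 1.55, y* = 1570/870 = 1.80.

(1.55, 1.80)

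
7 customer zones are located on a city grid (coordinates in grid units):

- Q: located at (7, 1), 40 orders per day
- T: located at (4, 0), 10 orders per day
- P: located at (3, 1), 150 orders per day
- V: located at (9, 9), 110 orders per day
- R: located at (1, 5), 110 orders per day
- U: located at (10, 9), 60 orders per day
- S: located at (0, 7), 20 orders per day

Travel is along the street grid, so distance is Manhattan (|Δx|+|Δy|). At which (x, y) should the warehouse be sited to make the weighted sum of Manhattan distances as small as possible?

(3, 5)

Manhattan distance separates: Σwᵢ(|x−xᵢ|+|y−yᵢ|) = Σwᵢ|x−xᵢ| + Σwᵢ|y−yᵢ|, so x and y are optimised independently as 1-D weighted medians.
Total weight W = 500; half = 250.
x-coordinate, sorted with cumulative weight:
  x=0 (S, w=20) cum 20
  x=1 (R, w=110) cum 130
  x=3 (P, w=150) cum 280  ← median
  x=4 (T, w=10) cum 290
  x=7 (Q, w=40) cum 330
  x=9 (V, w=110) cum 440
  x=10 (U, w=60) cum 500
⇒ x* = 3
y-coordinate, sorted with cumulative weight:
  y=0 (T, w=10) cum 10
  y=1 (Q, w=40) cum 50
  y=1 (P, w=150) cum 200
  y=5 (R, w=110) cum 310  ← median
  y=7 (S, w=20) cum 330
  y=9 (V, w=110) cum 440
  y=9 (U, w=60) cum 500
⇒ y* = 5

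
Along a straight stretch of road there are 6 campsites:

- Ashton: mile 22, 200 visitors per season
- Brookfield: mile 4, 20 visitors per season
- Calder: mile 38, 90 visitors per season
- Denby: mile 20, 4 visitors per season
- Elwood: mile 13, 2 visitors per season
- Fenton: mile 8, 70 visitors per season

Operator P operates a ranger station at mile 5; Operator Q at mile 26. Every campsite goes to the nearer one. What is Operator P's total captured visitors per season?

The indifferent point is the midpoint (5+26)/2 = 15.5; campsites left of it (closer to Operator P at 5) go to Operator P, those right go to Operator Q.
  Brookfield at 4 (w=20) → Operator P
  Fenton at 8 (w=70) → Operator P
  Elwood at 13 (w=2) → Operator P
  Denby at 20 (w=4) → Operator Q
  Ashton at 22 (w=200) → Operator Q
  Calder at 38 (w=90) → Operator Q
Operator P captures 92; Operator Q captures 294.

92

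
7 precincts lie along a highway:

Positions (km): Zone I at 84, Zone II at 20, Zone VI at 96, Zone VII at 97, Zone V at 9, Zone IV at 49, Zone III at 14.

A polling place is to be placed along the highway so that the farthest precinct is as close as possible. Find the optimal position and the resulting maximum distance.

The 1-center on a line is the midpoint of the two extreme points: leftmost at 9, rightmost at 97.
Optimal location = (9 + 97)/2 = 53; maximum distance = (97 − 9)/2 = 44.

location 53, max distance 44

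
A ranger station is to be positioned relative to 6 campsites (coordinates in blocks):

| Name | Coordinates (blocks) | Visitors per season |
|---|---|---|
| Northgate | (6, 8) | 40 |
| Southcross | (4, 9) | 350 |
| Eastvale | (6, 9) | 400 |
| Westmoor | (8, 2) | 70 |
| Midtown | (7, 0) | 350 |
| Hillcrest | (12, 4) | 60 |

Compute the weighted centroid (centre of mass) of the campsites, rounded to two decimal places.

The minimiser of Σwᵢ‖p−pᵢ‖² is the weighted centroid p* = (Σwᵢpᵢ)/(Σwᵢ).
Σwᵢ = 1270.
Σwᵢxᵢ = 40·6 + 350·4 + 400·6 + 70·8 + 350·7 + 60·12 = 7770.
Σwᵢyᵢ = 40·8 + 350·9 + 400·9 + 70·2 + 350·0 + 60·4 = 7450.
x* = 7770/1270 = 6.12, y* = 7450/1270 = 5.87.

(6.12, 5.87)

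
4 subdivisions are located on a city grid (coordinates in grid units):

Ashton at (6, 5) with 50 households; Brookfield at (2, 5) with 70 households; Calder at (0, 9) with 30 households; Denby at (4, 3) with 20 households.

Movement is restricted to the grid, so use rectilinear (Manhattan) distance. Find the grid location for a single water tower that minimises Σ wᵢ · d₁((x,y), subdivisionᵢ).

Manhattan distance separates: Σwᵢ(|x−xᵢ|+|y−yᵢ|) = Σwᵢ|x−xᵢ| + Σwᵢ|y−yᵢ|, so x and y are optimised independently as 1-D weighted medians.
Total weight W = 170; half = 85.
x-coordinate, sorted with cumulative weight:
  x=0 (Calder, w=30) cum 30
  x=2 (Brookfield, w=70) cum 100  ← median
  x=4 (Denby, w=20) cum 120
  x=6 (Ashton, w=50) cum 170
⇒ x* = 2
y-coordinate, sorted with cumulative weight:
  y=3 (Denby, w=20) cum 20
  y=5 (Ashton, w=50) cum 70
  y=5 (Brookfield, w=70) cum 140  ← median
  y=9 (Calder, w=30) cum 170
⇒ y* = 5

(2, 5)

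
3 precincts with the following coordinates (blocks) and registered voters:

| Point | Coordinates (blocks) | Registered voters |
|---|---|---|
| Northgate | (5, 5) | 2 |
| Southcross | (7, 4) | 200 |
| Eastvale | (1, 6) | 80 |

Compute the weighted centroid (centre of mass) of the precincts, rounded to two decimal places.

(5.28, 4.57)

The minimiser of Σwᵢ‖p−pᵢ‖² is the weighted centroid p* = (Σwᵢpᵢ)/(Σwᵢ).
Σwᵢ = 282.
Σwᵢxᵢ = 2·5 + 200·7 + 80·1 = 1490.
Σwᵢyᵢ = 2·5 + 200·4 + 80·6 = 1290.
x* = 1490/282 = 5.28, y* = 1290/282 = 4.57.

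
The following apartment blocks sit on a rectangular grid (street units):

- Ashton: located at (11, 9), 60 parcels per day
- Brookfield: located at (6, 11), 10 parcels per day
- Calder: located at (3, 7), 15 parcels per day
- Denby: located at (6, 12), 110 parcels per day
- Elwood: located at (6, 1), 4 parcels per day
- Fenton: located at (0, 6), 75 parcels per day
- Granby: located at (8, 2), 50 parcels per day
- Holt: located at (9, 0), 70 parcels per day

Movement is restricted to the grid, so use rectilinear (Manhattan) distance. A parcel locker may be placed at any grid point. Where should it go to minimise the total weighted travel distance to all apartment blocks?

(6, 6)

Manhattan distance separates: Σwᵢ(|x−xᵢ|+|y−yᵢ|) = Σwᵢ|x−xᵢ| + Σwᵢ|y−yᵢ|, so x and y are optimised independently as 1-D weighted medians.
Total weight W = 394; half = 197.
x-coordinate, sorted with cumulative weight:
  x=0 (Fenton, w=75) cum 75
  x=3 (Calder, w=15) cum 90
  x=6 (Brookfield, w=10) cum 100
  x=6 (Denby, w=110) cum 210  ← median
  x=6 (Elwood, w=4) cum 214
  x=8 (Granby, w=50) cum 264
  x=9 (Holt, w=70) cum 334
  x=11 (Ashton, w=60) cum 394
⇒ x* = 6
y-coordinate, sorted with cumulative weight:
  y=0 (Holt, w=70) cum 70
  y=1 (Elwood, w=4) cum 74
  y=2 (Granby, w=50) cum 124
  y=6 (Fenton, w=75) cum 199  ← median
  y=7 (Calder, w=15) cum 214
  y=9 (Ashton, w=60) cum 274
  y=11 (Brookfield, w=10) cum 284
  y=12 (Denby, w=110) cum 394
⇒ y* = 6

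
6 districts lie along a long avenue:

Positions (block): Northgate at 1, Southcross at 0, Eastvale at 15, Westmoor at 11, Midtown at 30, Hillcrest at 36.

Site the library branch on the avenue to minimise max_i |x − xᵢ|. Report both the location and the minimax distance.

location 18, max distance 18

The 1-center on a line is the midpoint of the two extreme points: leftmost at 0, rightmost at 36.
Optimal location = (0 + 36)/2 = 18; maximum distance = (36 − 0)/2 = 18.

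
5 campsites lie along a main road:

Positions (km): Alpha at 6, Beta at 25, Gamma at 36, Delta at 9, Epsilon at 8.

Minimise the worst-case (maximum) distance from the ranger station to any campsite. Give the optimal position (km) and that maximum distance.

location 21, max distance 15

The 1-center on a line is the midpoint of the two extreme points: leftmost at 6, rightmost at 36.
Optimal location = (6 + 36)/2 = 21; maximum distance = (36 − 6)/2 = 15.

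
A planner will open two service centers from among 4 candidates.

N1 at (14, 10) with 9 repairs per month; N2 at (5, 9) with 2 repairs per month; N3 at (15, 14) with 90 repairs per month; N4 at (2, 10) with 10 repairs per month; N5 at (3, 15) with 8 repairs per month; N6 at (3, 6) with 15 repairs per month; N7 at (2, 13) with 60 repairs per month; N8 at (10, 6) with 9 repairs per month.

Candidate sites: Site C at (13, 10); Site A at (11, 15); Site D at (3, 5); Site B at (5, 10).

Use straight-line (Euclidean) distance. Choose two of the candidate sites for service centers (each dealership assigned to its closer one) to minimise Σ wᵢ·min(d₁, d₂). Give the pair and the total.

Evaluate every pair (each demand assigned to the nearer of the two):
  {Site C, Site B}: total = 853.2
  {Site A, Site B}: total = 877.9
  {Site C, Site D}: total = 1095.2
  {Site A, Site D}: total = 1109.9
  {Site C, Site A}: total = 1322.9
  {Site D, Site B}: total = 1452.6
Best pair: {Site C, Site B} with total 853.2.

{Site C, Site B}, total 853.2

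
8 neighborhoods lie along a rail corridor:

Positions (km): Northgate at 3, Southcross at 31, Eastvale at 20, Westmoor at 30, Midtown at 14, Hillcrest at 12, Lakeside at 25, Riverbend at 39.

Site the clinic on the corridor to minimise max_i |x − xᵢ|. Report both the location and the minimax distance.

The 1-center on a line is the midpoint of the two extreme points: leftmost at 3, rightmost at 39.
Optimal location = (3 + 39)/2 = 21; maximum distance = (39 − 3)/2 = 18.

location 21, max distance 18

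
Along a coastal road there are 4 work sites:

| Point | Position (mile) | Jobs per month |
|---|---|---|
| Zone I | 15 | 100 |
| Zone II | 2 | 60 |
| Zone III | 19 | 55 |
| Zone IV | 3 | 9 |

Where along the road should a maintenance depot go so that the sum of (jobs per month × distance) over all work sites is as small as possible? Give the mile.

For a sum of weighted absolute distances on a line, the optimum is the weighted median (not the mean). Total weight W = 224; half-weight = 112.
Sort by position and accumulate weight:
  mile 2 (Zone II, w=60) → cum 60
  mile 3 (Zone IV, w=9) → cum 69
  mile 15 (Zone I, w=100) → cum 169  ≥ 112 → median here
  mile 19 (Zone III, w=55) → cum 224
Optimal location: mile 15.

x = 15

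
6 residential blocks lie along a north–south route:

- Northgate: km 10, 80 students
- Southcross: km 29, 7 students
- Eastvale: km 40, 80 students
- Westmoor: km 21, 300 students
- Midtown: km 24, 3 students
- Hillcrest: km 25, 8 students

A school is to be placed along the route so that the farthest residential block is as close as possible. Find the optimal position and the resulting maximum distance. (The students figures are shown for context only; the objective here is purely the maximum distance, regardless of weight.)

location 25, max distance 15

The 1-center on a line is the midpoint of the two extreme points: leftmost at 10, rightmost at 40.
Optimal location = (10 + 40)/2 = 25; maximum distance = (40 − 10)/2 = 15.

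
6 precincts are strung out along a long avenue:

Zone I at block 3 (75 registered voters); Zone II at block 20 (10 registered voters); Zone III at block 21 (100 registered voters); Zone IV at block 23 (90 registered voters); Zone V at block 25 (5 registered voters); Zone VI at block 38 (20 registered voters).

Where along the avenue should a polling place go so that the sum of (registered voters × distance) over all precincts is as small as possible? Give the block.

x = 21

For a sum of weighted absolute distances on a line, the optimum is the weighted median (not the mean). Total weight W = 300; half-weight = 150.
Sort by position and accumulate weight:
  block 3 (Zone I, w=75) → cum 75
  block 20 (Zone II, w=10) → cum 85
  block 21 (Zone III, w=100) → cum 185  ≥ 150 → median here
  block 23 (Zone IV, w=90) → cum 275
  block 25 (Zone V, w=5) → cum 280
  block 38 (Zone VI, w=20) → cum 300
Optimal location: block 21.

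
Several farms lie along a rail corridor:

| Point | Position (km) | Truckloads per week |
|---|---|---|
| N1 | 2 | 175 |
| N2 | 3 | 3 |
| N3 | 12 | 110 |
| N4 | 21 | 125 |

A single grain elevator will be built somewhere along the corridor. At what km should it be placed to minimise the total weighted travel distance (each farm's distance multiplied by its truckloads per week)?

For a sum of weighted absolute distances on a line, the optimum is the weighted median (not the mean). Total weight W = 413; half-weight = 206.5.
Sort by position and accumulate weight:
  km 2 (N1, w=175) → cum 175
  km 3 (N2, w=3) → cum 178
  km 12 (N3, w=110) → cum 288  ≥ 206.5 → median here
  km 21 (N4, w=125) → cum 413
Optimal location: km 12.

x = 12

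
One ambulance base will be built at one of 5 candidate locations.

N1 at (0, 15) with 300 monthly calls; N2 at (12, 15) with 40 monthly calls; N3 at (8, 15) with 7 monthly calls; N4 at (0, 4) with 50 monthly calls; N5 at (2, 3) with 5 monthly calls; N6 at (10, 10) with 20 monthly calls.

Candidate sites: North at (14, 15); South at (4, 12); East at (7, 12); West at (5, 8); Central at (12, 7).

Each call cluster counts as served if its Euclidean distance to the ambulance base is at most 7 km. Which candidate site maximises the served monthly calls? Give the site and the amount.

South, covering 327

Coverage radius r = 7 km; a point is covered iff (Δx)²+(Δy)² ≤ 7² = 49.
  North (14, 15): covers {N2, N3, N6} → 67
  South (4, 12): covers {N1, N3, N6} → 327
  East (7, 12): covers {N2, N3, N6} → 67
  West (5, 8): covers {N4, N5, N6} → 75
  Central (12, 7): covers {N6} → 20
Maximum coverage at South: 327 monthly calls.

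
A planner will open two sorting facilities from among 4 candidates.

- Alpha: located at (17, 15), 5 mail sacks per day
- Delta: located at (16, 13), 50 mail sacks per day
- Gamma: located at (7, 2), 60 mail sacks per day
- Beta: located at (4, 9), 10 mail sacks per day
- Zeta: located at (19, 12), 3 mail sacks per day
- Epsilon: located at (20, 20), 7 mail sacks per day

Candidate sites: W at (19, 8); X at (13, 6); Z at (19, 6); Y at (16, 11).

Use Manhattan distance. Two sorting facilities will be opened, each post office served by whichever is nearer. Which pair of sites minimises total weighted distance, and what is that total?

{X, Y}, total 948

Evaluate every pair (each demand assigned to the nearer of the two):
  {X, Y}: total = 948
  {W, X}: total = 1268
  {Z, Y}: total = 1328
  {X, Z}: total = 1398
  {W, Y}: total = 1448
  {W, Z}: total = 1668
Best pair: {X, Y} with total 948.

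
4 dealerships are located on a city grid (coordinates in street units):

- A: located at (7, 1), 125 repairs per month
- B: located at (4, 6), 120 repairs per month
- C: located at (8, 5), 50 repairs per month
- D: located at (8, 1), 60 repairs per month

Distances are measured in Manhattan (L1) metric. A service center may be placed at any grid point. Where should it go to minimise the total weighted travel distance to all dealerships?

Manhattan distance separates: Σwᵢ(|x−xᵢ|+|y−yᵢ|) = Σwᵢ|x−xᵢ| + Σwᵢ|y−yᵢ|, so x and y are optimised independently as 1-D weighted medians.
Total weight W = 355; half = 177.5.
x-coordinate, sorted with cumulative weight:
  x=4 (B, w=120) cum 120
  x=7 (A, w=125) cum 245  ← median
  x=8 (C, w=50) cum 295
  x=8 (D, w=60) cum 355
⇒ x* = 7
y-coordinate, sorted with cumulative weight:
  y=1 (A, w=125) cum 125
  y=1 (D, w=60) cum 185  ← median
  y=5 (C, w=50) cum 235
  y=6 (B, w=120) cum 355
⇒ y* = 1

(7, 1)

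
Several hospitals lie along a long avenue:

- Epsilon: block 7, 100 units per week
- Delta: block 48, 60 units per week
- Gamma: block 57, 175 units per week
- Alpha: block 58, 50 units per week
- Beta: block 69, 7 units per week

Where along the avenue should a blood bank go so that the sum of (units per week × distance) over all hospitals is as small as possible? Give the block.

For a sum of weighted absolute distances on a line, the optimum is the weighted median (not the mean). Total weight W = 392; half-weight = 196.
Sort by position and accumulate weight:
  block 7 (Epsilon, w=100) → cum 100
  block 48 (Delta, w=60) → cum 160
  block 57 (Gamma, w=175) → cum 335  ≥ 196 → median here
  block 58 (Alpha, w=50) → cum 385
  block 69 (Beta, w=7) → cum 392
Optimal location: block 57.

x = 57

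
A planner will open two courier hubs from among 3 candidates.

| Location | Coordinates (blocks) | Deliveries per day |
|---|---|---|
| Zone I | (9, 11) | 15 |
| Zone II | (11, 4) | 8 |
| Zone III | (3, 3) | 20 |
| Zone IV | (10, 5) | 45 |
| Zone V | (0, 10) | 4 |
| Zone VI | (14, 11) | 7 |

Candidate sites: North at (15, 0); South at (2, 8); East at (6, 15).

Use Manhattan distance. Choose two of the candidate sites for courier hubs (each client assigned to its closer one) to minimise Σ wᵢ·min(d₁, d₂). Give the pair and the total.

{North, South}, total 884

Evaluate every pair (each demand assigned to the nearer of the two):
  {North, South}: total = 884
  {South, East}: total = 924
  {North, East}: total = 1047
Best pair: {North, South} with total 884.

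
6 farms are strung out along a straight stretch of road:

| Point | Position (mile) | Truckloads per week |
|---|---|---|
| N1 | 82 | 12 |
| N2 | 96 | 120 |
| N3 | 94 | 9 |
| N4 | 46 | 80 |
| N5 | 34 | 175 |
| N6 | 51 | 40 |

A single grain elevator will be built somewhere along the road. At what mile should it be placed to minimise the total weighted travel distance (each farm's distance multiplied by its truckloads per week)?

For a sum of weighted absolute distances on a line, the optimum is the weighted median (not the mean). Total weight W = 436; half-weight = 218.
Sort by position and accumulate weight:
  mile 34 (N5, w=175) → cum 175
  mile 46 (N4, w=80) → cum 255  ≥ 218 → median here
  mile 51 (N6, w=40) → cum 295
  mile 82 (N1, w=12) → cum 307
  mile 94 (N3, w=9) → cum 316
  mile 96 (N2, w=120) → cum 436
Optimal location: mile 46.

x = 46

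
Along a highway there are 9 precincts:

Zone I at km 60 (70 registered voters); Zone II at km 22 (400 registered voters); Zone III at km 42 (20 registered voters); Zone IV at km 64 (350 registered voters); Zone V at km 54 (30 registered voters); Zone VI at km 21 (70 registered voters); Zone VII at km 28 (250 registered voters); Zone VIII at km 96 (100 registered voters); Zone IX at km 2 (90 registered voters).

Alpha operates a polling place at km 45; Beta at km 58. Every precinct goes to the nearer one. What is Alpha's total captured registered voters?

The indifferent point is the midpoint (45+58)/2 = 51.5; precincts left of it (closer to Alpha at 45) go to Alpha, those right go to Beta.
  Zone IX at 2 (w=90) → Alpha
  Zone VI at 21 (w=70) → Alpha
  Zone II at 22 (w=400) → Alpha
  Zone VII at 28 (w=250) → Alpha
  Zone III at 42 (w=20) → Alpha
  Zone V at 54 (w=30) → Beta
  Zone I at 60 (w=70) → Beta
  Zone IV at 64 (w=350) → Beta
  Zone VIII at 96 (w=100) → Beta
Alpha captures 830; Beta captures 550.

830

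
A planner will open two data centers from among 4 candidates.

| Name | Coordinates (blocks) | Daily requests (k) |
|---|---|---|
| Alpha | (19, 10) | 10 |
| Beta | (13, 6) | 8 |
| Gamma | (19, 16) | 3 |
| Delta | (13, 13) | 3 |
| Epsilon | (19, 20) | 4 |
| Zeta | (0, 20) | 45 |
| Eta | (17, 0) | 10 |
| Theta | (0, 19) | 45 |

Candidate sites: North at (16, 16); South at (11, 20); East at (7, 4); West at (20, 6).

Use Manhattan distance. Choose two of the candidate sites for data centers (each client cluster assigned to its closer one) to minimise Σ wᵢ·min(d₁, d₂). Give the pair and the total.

{South, West}, total 1323

Evaluate every pair (each demand assigned to the nearer of the two):
  {South, West}: total = 1323
  {North, South}: total = 1454
  {South, East}: total = 1514
  {North, West}: total = 2006
  {North, East}: total = 2104
  {East, West}: total = 2356
Best pair: {South, West} with total 1323.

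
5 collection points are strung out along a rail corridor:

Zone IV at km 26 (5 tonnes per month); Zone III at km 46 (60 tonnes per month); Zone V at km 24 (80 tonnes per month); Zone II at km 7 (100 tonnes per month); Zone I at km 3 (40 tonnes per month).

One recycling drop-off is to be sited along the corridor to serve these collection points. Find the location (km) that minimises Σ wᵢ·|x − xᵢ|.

For a sum of weighted absolute distances on a line, the optimum is the weighted median (not the mean). Total weight W = 285; half-weight = 142.5.
Sort by position and accumulate weight:
  km 3 (Zone I, w=40) → cum 40
  km 7 (Zone II, w=100) → cum 140
  km 24 (Zone V, w=80) → cum 220  ≥ 142.5 → median here
  km 26 (Zone IV, w=5) → cum 225
  km 46 (Zone III, w=60) → cum 285
Optimal location: km 24.

x = 24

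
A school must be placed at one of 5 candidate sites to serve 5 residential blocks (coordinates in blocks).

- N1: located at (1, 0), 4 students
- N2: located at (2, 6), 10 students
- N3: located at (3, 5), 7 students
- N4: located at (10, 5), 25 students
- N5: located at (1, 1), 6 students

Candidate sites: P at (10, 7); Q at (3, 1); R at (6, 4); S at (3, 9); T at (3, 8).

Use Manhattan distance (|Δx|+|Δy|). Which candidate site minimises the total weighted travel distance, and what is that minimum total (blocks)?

Total weighted distance at each candidate:
  P (10, 7): total = 357
  Q (3, 1): total = 387
  R (6, 4): total = 297
  S (3, 9): total = 447
  T (3, 8): total = 395
Minimum is at R with total 297 blocks.

R, total 297 blocks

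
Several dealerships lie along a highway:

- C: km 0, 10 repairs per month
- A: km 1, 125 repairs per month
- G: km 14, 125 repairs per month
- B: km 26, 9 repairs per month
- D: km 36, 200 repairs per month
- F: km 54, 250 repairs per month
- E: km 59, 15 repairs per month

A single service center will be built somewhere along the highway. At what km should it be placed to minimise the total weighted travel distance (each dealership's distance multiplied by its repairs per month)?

x = 36

For a sum of weighted absolute distances on a line, the optimum is the weighted median (not the mean). Total weight W = 734; half-weight = 367.
Sort by position and accumulate weight:
  km 0 (C, w=10) → cum 10
  km 1 (A, w=125) → cum 135
  km 14 (G, w=125) → cum 260
  km 26 (B, w=9) → cum 269
  km 36 (D, w=200) → cum 469  ≥ 367 → median here
  km 54 (F, w=250) → cum 719
  km 59 (E, w=15) → cum 734
Optimal location: km 36.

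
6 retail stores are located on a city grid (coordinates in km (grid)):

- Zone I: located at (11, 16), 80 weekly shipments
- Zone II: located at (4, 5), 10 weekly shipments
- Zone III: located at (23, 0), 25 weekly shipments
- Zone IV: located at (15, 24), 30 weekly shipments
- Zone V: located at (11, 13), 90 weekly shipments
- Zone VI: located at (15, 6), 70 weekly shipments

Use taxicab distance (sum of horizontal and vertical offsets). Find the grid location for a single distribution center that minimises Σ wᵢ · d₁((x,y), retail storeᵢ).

(11, 13)

Manhattan distance separates: Σwᵢ(|x−xᵢ|+|y−yᵢ|) = Σwᵢ|x−xᵢ| + Σwᵢ|y−yᵢ|, so x and y are optimised independently as 1-D weighted medians.
Total weight W = 305; half = 152.5.
x-coordinate, sorted with cumulative weight:
  x=4 (Zone II, w=10) cum 10
  x=11 (Zone I, w=80) cum 90
  x=11 (Zone V, w=90) cum 180  ← median
  x=15 (Zone IV, w=30) cum 210
  x=15 (Zone VI, w=70) cum 280
  x=23 (Zone III, w=25) cum 305
⇒ x* = 11
y-coordinate, sorted with cumulative weight:
  y=0 (Zone III, w=25) cum 25
  y=5 (Zone II, w=10) cum 35
  y=6 (Zone VI, w=70) cum 105
  y=13 (Zone V, w=90) cum 195  ← median
  y=16 (Zone I, w=80) cum 275
  y=24 (Zone IV, w=30) cum 305
⇒ y* = 13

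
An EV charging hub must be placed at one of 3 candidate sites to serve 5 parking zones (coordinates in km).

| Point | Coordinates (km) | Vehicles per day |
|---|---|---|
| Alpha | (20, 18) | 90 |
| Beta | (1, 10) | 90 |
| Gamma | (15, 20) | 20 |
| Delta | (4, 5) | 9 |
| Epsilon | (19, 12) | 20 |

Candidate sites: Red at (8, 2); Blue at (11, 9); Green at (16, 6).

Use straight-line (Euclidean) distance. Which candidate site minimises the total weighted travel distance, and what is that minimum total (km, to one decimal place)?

Blue, total 2527.5 km

Total weighted distance at each candidate:
  Red (8, 2): total = 3485.3
  Blue (11, 9): total = 2527.5
  Green (16, 6): total = 3058.8
Minimum is at Blue with total 2527.5 km.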